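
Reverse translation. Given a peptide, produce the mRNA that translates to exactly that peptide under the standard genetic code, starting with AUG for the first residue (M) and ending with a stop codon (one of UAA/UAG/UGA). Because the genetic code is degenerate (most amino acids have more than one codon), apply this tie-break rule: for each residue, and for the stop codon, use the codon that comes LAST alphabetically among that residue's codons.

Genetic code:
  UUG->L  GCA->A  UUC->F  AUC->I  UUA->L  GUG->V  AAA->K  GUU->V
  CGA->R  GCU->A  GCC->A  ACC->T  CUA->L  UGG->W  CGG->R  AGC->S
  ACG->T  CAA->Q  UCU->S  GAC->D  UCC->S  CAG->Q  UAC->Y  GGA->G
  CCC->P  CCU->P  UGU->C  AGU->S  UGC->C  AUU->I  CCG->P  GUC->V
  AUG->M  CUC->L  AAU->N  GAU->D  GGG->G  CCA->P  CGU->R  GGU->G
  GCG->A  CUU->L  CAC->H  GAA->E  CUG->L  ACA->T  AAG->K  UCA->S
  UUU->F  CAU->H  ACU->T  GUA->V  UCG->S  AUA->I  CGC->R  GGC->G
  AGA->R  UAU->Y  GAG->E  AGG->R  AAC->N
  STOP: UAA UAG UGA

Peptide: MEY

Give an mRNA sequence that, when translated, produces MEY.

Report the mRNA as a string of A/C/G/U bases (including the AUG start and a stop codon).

Answer: mRNA: AUGGAGUAUUGA

Derivation:
residue 1: M -> AUG (start codon)
residue 2: E codons sorted = GAA,GAG -> pick last = GAG
residue 3: Y codons sorted = UAC,UAU -> pick last = UAU
terminator: stop codons sorted = UAA,UAG,UGA -> pick last = UGA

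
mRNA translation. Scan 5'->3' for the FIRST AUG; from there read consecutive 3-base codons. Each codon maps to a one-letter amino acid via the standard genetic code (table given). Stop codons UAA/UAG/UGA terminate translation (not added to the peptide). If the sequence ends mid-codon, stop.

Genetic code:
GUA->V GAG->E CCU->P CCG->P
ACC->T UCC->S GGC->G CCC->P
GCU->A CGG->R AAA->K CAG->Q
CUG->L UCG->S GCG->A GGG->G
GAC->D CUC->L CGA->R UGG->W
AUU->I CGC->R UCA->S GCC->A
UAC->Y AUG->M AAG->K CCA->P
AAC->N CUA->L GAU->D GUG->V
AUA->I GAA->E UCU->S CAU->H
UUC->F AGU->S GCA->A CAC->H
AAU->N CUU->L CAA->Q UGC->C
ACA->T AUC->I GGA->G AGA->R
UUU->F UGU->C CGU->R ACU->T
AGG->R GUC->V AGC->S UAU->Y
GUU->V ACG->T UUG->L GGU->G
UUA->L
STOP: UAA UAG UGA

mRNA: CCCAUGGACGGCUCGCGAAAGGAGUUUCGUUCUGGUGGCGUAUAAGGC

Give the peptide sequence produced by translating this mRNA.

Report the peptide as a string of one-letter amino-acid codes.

start AUG at pos 3
pos 3: AUG -> M; peptide=M
pos 6: GAC -> D; peptide=MD
pos 9: GGC -> G; peptide=MDG
pos 12: UCG -> S; peptide=MDGS
pos 15: CGA -> R; peptide=MDGSR
pos 18: AAG -> K; peptide=MDGSRK
pos 21: GAG -> E; peptide=MDGSRKE
pos 24: UUU -> F; peptide=MDGSRKEF
pos 27: CGU -> R; peptide=MDGSRKEFR
pos 30: UCU -> S; peptide=MDGSRKEFRS
pos 33: GGU -> G; peptide=MDGSRKEFRSG
pos 36: GGC -> G; peptide=MDGSRKEFRSGG
pos 39: GUA -> V; peptide=MDGSRKEFRSGGV
pos 42: UAA -> STOP

Answer: MDGSRKEFRSGGV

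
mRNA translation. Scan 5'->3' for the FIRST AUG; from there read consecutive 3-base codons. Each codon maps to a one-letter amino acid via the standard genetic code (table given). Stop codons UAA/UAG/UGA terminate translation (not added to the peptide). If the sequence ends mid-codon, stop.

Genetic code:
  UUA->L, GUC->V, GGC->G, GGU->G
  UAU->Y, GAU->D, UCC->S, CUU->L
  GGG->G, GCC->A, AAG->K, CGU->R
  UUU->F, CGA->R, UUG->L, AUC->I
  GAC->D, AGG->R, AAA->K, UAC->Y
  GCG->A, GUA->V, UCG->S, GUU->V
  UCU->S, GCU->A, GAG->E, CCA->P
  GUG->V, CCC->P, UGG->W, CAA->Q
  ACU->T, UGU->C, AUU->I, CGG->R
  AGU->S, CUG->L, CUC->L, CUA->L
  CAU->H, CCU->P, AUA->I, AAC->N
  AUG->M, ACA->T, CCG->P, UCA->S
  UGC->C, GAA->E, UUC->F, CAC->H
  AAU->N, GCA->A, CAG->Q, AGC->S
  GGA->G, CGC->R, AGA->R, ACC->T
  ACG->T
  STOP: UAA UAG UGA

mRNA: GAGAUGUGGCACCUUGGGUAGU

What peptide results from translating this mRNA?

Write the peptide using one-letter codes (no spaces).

Answer: MWHLG

Derivation:
start AUG at pos 3
pos 3: AUG -> M; peptide=M
pos 6: UGG -> W; peptide=MW
pos 9: CAC -> H; peptide=MWH
pos 12: CUU -> L; peptide=MWHL
pos 15: GGG -> G; peptide=MWHLG
pos 18: UAG -> STOP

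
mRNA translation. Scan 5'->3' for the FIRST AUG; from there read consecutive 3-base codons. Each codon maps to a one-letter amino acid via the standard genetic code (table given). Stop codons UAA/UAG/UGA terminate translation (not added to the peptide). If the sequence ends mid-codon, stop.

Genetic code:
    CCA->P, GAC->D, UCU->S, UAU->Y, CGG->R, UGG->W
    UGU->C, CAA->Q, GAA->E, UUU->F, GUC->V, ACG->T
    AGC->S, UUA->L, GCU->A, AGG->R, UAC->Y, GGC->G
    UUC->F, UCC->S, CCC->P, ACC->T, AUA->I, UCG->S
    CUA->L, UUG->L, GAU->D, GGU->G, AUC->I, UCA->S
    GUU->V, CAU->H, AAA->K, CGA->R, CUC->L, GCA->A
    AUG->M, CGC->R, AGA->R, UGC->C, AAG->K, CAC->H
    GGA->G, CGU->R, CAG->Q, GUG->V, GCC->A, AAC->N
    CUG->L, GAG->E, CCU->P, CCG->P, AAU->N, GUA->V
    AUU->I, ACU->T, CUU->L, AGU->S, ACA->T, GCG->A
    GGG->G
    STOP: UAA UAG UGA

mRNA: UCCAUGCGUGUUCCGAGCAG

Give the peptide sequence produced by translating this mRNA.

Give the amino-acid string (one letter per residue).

start AUG at pos 3
pos 3: AUG -> M; peptide=M
pos 6: CGU -> R; peptide=MR
pos 9: GUU -> V; peptide=MRV
pos 12: CCG -> P; peptide=MRVP
pos 15: AGC -> S; peptide=MRVPS
pos 18: only 2 nt remain (<3), stop (end of mRNA)

Answer: MRVPS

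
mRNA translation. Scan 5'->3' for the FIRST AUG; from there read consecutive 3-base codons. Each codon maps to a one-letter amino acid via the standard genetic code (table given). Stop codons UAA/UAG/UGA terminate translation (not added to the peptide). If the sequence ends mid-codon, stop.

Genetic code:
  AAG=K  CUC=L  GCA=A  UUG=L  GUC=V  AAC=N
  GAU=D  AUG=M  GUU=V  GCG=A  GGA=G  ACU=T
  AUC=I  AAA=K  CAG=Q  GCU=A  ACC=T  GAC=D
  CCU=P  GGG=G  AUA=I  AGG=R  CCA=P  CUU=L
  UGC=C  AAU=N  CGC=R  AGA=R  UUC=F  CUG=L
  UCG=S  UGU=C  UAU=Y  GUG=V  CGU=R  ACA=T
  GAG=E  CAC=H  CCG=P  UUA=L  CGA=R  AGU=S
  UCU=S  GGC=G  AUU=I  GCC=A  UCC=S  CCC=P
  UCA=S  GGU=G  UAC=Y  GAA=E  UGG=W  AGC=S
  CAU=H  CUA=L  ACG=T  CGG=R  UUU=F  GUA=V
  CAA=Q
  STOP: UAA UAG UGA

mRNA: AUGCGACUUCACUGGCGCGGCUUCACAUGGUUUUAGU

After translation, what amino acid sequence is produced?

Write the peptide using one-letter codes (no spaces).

start AUG at pos 0
pos 0: AUG -> M; peptide=M
pos 3: CGA -> R; peptide=MR
pos 6: CUU -> L; peptide=MRL
pos 9: CAC -> H; peptide=MRLH
pos 12: UGG -> W; peptide=MRLHW
pos 15: CGC -> R; peptide=MRLHWR
pos 18: GGC -> G; peptide=MRLHWRG
pos 21: UUC -> F; peptide=MRLHWRGF
pos 24: ACA -> T; peptide=MRLHWRGFT
pos 27: UGG -> W; peptide=MRLHWRGFTW
pos 30: UUU -> F; peptide=MRLHWRGFTWF
pos 33: UAG -> STOP

Answer: MRLHWRGFTWF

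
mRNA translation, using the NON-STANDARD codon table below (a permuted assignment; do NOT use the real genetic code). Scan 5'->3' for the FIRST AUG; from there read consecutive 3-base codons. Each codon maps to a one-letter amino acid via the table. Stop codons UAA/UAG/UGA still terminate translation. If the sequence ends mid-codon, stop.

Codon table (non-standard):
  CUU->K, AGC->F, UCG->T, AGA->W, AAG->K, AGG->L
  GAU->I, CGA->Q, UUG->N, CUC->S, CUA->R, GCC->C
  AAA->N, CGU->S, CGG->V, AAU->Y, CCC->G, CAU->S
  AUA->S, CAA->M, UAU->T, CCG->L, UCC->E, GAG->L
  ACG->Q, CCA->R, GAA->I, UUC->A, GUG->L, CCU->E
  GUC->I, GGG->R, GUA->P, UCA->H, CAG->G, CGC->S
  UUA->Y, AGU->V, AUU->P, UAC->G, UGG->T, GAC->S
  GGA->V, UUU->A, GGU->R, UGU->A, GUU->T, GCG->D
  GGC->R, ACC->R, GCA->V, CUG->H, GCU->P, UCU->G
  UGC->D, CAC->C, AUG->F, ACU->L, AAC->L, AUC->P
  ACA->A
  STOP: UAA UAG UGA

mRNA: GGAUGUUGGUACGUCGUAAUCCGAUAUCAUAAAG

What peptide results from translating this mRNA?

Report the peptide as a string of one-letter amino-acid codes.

start AUG at pos 2
pos 2: AUG -> F; peptide=F
pos 5: UUG -> N; peptide=FN
pos 8: GUA -> P; peptide=FNP
pos 11: CGU -> S; peptide=FNPS
pos 14: CGU -> S; peptide=FNPSS
pos 17: AAU -> Y; peptide=FNPSSY
pos 20: CCG -> L; peptide=FNPSSYL
pos 23: AUA -> S; peptide=FNPSSYLS
pos 26: UCA -> H; peptide=FNPSSYLSH
pos 29: UAA -> STOP

Answer: FNPSSYLSH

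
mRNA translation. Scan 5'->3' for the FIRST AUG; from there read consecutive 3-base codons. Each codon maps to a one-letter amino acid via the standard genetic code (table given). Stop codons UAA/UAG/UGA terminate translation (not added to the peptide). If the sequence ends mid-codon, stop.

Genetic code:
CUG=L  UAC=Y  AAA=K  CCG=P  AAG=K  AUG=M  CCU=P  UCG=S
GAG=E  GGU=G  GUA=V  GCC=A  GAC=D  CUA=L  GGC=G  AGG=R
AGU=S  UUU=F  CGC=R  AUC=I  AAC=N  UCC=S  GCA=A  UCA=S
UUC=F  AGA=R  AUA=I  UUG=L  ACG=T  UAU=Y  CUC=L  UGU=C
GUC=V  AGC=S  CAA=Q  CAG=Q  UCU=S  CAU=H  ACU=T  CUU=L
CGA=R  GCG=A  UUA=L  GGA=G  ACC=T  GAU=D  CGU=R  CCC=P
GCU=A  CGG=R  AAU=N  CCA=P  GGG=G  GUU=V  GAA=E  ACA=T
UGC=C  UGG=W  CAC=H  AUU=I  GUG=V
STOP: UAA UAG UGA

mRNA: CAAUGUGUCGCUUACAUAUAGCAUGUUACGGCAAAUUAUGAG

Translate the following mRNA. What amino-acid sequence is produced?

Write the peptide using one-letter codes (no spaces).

start AUG at pos 2
pos 2: AUG -> M; peptide=M
pos 5: UGU -> C; peptide=MC
pos 8: CGC -> R; peptide=MCR
pos 11: UUA -> L; peptide=MCRL
pos 14: CAU -> H; peptide=MCRLH
pos 17: AUA -> I; peptide=MCRLHI
pos 20: GCA -> A; peptide=MCRLHIA
pos 23: UGU -> C; peptide=MCRLHIAC
pos 26: UAC -> Y; peptide=MCRLHIACY
pos 29: GGC -> G; peptide=MCRLHIACYG
pos 32: AAA -> K; peptide=MCRLHIACYGK
pos 35: UUA -> L; peptide=MCRLHIACYGKL
pos 38: UGA -> STOP

Answer: MCRLHIACYGKL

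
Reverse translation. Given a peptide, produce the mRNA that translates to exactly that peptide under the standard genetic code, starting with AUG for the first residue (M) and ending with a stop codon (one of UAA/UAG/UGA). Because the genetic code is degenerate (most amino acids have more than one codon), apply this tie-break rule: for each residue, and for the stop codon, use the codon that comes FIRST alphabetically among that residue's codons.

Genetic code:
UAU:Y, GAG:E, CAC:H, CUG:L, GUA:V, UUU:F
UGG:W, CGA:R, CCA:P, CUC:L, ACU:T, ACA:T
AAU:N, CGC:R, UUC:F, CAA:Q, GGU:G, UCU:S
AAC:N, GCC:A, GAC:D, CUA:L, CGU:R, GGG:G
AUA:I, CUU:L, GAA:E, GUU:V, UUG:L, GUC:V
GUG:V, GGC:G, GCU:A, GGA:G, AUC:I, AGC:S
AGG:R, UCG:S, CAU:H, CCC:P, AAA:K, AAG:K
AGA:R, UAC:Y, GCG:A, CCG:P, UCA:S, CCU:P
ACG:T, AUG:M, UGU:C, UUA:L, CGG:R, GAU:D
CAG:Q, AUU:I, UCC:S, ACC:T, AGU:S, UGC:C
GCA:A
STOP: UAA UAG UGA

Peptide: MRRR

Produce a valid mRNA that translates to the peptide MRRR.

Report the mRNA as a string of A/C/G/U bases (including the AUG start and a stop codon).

Answer: mRNA: AUGAGAAGAAGAUAA

Derivation:
residue 1: M -> AUG (start codon)
residue 2: R codons sorted = AGA,AGG,CGA,CGC,CGG,CGU -> pick first = AGA
residue 3: R codons sorted = AGA,AGG,CGA,CGC,CGG,CGU -> pick first = AGA
residue 4: R codons sorted = AGA,AGG,CGA,CGC,CGG,CGU -> pick first = AGA
terminator: stop codons sorted = UAA,UAG,UGA -> pick first = UAA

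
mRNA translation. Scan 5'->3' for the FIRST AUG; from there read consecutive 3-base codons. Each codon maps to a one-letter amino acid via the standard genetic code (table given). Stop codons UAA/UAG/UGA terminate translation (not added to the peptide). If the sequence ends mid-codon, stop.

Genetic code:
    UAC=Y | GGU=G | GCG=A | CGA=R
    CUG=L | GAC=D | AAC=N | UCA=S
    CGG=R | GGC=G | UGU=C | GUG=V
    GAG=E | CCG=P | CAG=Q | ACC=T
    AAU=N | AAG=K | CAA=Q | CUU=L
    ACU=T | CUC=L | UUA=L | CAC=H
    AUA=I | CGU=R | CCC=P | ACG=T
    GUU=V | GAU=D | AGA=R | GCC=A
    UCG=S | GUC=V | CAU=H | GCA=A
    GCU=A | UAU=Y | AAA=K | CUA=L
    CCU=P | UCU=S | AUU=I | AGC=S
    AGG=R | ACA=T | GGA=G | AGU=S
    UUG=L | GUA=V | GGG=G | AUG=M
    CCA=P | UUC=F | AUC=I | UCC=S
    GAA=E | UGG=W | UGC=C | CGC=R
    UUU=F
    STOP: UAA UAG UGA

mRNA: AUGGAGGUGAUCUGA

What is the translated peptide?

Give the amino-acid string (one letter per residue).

start AUG at pos 0
pos 0: AUG -> M; peptide=M
pos 3: GAG -> E; peptide=ME
pos 6: GUG -> V; peptide=MEV
pos 9: AUC -> I; peptide=MEVI
pos 12: UGA -> STOP

Answer: MEVI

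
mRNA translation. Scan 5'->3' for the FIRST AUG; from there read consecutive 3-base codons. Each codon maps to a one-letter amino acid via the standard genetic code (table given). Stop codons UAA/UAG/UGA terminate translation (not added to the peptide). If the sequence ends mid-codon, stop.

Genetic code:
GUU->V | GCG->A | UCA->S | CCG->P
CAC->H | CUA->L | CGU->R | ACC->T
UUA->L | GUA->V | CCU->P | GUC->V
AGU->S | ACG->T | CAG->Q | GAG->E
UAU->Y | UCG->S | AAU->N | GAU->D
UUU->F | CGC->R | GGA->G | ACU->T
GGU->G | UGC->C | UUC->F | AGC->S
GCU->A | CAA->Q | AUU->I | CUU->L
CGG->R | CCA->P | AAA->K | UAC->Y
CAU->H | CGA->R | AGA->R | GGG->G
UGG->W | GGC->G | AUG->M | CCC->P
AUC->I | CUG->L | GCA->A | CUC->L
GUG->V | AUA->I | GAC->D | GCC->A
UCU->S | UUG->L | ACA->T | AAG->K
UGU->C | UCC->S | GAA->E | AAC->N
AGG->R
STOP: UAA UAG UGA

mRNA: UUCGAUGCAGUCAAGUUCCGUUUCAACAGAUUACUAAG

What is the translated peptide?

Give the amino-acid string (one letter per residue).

Answer: MQSSSVSTDY

Derivation:
start AUG at pos 4
pos 4: AUG -> M; peptide=M
pos 7: CAG -> Q; peptide=MQ
pos 10: UCA -> S; peptide=MQS
pos 13: AGU -> S; peptide=MQSS
pos 16: UCC -> S; peptide=MQSSS
pos 19: GUU -> V; peptide=MQSSSV
pos 22: UCA -> S; peptide=MQSSSVS
pos 25: ACA -> T; peptide=MQSSSVST
pos 28: GAU -> D; peptide=MQSSSVSTD
pos 31: UAC -> Y; peptide=MQSSSVSTDY
pos 34: UAA -> STOP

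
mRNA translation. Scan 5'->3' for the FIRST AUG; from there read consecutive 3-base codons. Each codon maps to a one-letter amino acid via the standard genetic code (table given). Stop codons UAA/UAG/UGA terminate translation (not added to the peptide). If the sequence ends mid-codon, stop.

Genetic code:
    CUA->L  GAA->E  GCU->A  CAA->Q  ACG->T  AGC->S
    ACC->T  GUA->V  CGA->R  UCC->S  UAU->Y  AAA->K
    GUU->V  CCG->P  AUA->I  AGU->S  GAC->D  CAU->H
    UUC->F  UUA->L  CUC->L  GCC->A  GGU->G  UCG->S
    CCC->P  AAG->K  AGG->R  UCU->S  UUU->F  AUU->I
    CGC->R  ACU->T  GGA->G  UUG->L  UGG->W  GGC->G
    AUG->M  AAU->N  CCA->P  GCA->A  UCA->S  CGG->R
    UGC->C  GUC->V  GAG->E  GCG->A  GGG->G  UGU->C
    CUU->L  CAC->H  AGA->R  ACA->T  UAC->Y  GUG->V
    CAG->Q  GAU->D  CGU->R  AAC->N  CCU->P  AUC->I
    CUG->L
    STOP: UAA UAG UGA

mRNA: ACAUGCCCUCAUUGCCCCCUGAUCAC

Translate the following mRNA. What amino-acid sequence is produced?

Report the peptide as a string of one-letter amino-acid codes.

start AUG at pos 2
pos 2: AUG -> M; peptide=M
pos 5: CCC -> P; peptide=MP
pos 8: UCA -> S; peptide=MPS
pos 11: UUG -> L; peptide=MPSL
pos 14: CCC -> P; peptide=MPSLP
pos 17: CCU -> P; peptide=MPSLPP
pos 20: GAU -> D; peptide=MPSLPPD
pos 23: CAC -> H; peptide=MPSLPPDH
pos 26: only 0 nt remain (<3), stop (end of mRNA)

Answer: MPSLPPDH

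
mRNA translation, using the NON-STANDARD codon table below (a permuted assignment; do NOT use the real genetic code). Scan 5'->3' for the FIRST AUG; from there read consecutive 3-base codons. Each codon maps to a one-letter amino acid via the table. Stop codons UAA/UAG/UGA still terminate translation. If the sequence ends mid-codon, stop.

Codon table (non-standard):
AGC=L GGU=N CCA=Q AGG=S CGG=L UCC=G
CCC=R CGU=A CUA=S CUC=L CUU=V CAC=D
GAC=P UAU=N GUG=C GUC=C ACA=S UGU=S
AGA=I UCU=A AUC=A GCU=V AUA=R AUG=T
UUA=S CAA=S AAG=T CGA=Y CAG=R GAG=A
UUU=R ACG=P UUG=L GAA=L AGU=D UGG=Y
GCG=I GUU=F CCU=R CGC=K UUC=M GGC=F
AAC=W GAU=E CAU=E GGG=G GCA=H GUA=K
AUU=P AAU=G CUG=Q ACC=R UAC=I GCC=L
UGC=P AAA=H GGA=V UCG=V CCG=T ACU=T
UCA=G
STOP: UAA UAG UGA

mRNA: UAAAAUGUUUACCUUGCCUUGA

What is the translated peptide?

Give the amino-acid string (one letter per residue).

Answer: TRRLR

Derivation:
start AUG at pos 4
pos 4: AUG -> T; peptide=T
pos 7: UUU -> R; peptide=TR
pos 10: ACC -> R; peptide=TRR
pos 13: UUG -> L; peptide=TRRL
pos 16: CCU -> R; peptide=TRRLR
pos 19: UGA -> STOP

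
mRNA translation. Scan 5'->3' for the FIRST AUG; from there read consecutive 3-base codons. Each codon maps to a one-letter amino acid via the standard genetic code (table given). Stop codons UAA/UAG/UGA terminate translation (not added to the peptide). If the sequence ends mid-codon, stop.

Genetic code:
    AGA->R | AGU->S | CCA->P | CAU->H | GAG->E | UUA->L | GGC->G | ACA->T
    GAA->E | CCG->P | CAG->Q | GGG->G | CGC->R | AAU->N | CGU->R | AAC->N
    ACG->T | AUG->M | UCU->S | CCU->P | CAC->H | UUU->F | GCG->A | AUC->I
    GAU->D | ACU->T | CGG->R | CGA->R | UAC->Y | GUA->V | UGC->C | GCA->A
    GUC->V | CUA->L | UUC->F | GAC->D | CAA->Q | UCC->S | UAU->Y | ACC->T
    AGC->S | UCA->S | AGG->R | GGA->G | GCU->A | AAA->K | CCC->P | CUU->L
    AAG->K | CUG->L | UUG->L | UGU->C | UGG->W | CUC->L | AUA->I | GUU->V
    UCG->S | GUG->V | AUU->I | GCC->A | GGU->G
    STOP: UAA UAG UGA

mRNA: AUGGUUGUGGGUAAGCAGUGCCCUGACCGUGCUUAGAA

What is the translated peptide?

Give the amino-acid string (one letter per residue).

Answer: MVVGKQCPDRA

Derivation:
start AUG at pos 0
pos 0: AUG -> M; peptide=M
pos 3: GUU -> V; peptide=MV
pos 6: GUG -> V; peptide=MVV
pos 9: GGU -> G; peptide=MVVG
pos 12: AAG -> K; peptide=MVVGK
pos 15: CAG -> Q; peptide=MVVGKQ
pos 18: UGC -> C; peptide=MVVGKQC
pos 21: CCU -> P; peptide=MVVGKQCP
pos 24: GAC -> D; peptide=MVVGKQCPD
pos 27: CGU -> R; peptide=MVVGKQCPDR
pos 30: GCU -> A; peptide=MVVGKQCPDRA
pos 33: UAG -> STOP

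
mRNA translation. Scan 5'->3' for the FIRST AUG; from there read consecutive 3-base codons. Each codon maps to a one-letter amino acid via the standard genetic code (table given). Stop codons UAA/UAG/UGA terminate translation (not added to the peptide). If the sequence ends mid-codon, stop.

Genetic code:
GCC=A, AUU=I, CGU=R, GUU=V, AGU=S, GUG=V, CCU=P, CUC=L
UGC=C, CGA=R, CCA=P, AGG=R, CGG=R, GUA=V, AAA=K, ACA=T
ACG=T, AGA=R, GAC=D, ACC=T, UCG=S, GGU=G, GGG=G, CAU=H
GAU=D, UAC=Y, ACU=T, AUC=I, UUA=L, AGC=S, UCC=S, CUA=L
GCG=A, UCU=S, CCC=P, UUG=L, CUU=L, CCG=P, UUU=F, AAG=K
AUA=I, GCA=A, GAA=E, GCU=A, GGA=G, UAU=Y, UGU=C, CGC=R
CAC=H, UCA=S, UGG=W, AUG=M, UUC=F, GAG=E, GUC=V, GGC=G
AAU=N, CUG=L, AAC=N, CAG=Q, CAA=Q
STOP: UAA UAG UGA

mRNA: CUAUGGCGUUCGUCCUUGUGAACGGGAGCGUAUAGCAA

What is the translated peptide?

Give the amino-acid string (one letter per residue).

start AUG at pos 2
pos 2: AUG -> M; peptide=M
pos 5: GCG -> A; peptide=MA
pos 8: UUC -> F; peptide=MAF
pos 11: GUC -> V; peptide=MAFV
pos 14: CUU -> L; peptide=MAFVL
pos 17: GUG -> V; peptide=MAFVLV
pos 20: AAC -> N; peptide=MAFVLVN
pos 23: GGG -> G; peptide=MAFVLVNG
pos 26: AGC -> S; peptide=MAFVLVNGS
pos 29: GUA -> V; peptide=MAFVLVNGSV
pos 32: UAG -> STOP

Answer: MAFVLVNGSV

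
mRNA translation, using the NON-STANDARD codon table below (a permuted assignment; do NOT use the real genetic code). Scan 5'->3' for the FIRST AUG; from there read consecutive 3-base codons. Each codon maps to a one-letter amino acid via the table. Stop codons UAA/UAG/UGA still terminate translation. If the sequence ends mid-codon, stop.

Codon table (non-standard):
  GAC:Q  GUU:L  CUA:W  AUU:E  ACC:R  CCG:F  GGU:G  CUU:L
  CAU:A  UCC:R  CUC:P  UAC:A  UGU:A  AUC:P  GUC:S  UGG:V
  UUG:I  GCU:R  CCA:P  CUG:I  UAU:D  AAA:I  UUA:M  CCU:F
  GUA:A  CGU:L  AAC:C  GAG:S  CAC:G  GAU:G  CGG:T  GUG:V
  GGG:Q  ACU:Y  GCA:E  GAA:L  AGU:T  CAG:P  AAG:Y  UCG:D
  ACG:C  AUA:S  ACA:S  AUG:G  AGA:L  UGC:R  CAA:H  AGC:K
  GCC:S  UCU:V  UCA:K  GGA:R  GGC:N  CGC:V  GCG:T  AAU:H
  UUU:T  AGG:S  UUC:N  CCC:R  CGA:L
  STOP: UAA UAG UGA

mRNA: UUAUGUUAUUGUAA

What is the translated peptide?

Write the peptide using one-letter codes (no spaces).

Answer: GMI

Derivation:
start AUG at pos 2
pos 2: AUG -> G; peptide=G
pos 5: UUA -> M; peptide=GM
pos 8: UUG -> I; peptide=GMI
pos 11: UAA -> STOP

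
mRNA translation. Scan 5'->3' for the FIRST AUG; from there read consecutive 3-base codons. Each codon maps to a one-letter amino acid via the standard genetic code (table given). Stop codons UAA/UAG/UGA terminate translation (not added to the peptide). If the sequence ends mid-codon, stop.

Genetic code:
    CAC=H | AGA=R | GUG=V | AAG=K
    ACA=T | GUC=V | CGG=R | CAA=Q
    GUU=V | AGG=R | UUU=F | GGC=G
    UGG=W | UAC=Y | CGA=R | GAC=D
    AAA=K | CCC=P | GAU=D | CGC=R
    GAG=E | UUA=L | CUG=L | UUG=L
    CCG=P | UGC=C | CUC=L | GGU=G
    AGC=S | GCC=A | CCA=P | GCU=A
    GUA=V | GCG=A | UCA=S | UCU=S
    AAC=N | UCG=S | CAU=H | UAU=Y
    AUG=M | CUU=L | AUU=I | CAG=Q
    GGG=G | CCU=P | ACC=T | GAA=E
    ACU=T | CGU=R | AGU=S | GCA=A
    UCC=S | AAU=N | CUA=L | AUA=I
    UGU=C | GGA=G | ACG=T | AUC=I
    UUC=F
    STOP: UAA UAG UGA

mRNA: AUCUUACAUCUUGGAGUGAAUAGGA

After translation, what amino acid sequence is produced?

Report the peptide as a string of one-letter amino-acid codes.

no AUG start codon found

Answer: (empty: no AUG start codon)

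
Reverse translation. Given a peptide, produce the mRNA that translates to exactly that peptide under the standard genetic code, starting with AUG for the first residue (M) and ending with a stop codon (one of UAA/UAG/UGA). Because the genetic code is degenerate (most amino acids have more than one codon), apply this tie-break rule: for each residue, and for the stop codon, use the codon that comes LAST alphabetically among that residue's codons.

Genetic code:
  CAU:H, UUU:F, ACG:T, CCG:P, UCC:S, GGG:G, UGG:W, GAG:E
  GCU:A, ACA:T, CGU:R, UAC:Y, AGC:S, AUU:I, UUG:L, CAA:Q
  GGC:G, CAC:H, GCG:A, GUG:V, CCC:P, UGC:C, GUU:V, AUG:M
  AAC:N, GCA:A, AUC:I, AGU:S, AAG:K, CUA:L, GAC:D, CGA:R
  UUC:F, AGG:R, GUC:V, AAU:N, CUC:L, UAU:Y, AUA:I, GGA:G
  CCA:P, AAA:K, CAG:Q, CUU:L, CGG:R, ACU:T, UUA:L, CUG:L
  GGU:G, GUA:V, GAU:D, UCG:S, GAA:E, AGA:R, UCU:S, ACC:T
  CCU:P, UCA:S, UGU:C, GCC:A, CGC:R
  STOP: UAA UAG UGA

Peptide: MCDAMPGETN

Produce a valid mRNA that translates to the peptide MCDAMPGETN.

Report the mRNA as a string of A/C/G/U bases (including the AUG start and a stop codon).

residue 1: M -> AUG (start codon)
residue 2: C codons sorted = UGC,UGU -> pick last = UGU
residue 3: D codons sorted = GAC,GAU -> pick last = GAU
residue 4: A codons sorted = GCA,GCC,GCG,GCU -> pick last = GCU
residue 5: M -> AUG (only codon)
residue 6: P codons sorted = CCA,CCC,CCG,CCU -> pick last = CCU
residue 7: G codons sorted = GGA,GGC,GGG,GGU -> pick last = GGU
residue 8: E codons sorted = GAA,GAG -> pick last = GAG
residue 9: T codons sorted = ACA,ACC,ACG,ACU -> pick last = ACU
residue 10: N codons sorted = AAC,AAU -> pick last = AAU
terminator: stop codons sorted = UAA,UAG,UGA -> pick last = UGA

Answer: mRNA: AUGUGUGAUGCUAUGCCUGGUGAGACUAAUUGA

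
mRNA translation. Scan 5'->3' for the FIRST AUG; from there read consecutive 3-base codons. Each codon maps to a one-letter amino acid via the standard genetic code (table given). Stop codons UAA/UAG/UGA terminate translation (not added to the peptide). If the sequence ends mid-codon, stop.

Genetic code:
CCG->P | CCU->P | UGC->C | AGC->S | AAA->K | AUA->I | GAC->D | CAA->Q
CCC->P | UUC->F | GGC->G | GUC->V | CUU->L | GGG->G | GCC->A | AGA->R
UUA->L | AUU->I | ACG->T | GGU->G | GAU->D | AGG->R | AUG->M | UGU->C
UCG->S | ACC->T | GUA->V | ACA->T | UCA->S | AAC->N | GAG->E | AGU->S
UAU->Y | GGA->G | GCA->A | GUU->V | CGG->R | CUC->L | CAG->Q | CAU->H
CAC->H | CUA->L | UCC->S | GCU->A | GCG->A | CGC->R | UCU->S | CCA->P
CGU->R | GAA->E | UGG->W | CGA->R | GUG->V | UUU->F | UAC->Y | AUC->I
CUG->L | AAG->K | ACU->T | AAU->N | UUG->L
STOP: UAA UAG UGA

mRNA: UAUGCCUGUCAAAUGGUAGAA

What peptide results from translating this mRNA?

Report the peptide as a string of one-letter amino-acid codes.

start AUG at pos 1
pos 1: AUG -> M; peptide=M
pos 4: CCU -> P; peptide=MP
pos 7: GUC -> V; peptide=MPV
pos 10: AAA -> K; peptide=MPVK
pos 13: UGG -> W; peptide=MPVKW
pos 16: UAG -> STOP

Answer: MPVKW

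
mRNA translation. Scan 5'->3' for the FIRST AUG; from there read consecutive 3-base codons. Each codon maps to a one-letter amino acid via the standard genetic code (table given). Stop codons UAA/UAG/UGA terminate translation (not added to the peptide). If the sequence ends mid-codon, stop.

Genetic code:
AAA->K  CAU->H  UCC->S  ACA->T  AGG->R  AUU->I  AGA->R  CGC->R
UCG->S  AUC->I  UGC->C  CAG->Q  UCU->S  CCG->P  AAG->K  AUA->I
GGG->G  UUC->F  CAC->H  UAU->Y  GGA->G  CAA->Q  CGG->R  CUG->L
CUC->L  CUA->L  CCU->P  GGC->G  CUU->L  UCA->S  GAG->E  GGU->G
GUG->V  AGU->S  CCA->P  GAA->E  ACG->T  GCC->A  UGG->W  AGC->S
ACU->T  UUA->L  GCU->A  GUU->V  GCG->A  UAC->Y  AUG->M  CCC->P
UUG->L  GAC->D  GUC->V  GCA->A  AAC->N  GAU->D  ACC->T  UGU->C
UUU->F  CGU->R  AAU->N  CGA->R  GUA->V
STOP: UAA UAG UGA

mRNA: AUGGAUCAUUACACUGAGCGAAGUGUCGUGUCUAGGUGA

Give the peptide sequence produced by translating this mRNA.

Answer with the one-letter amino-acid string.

Answer: MDHYTERSVVSR

Derivation:
start AUG at pos 0
pos 0: AUG -> M; peptide=M
pos 3: GAU -> D; peptide=MD
pos 6: CAU -> H; peptide=MDH
pos 9: UAC -> Y; peptide=MDHY
pos 12: ACU -> T; peptide=MDHYT
pos 15: GAG -> E; peptide=MDHYTE
pos 18: CGA -> R; peptide=MDHYTER
pos 21: AGU -> S; peptide=MDHYTERS
pos 24: GUC -> V; peptide=MDHYTERSV
pos 27: GUG -> V; peptide=MDHYTERSVV
pos 30: UCU -> S; peptide=MDHYTERSVVS
pos 33: AGG -> R; peptide=MDHYTERSVVSR
pos 36: UGA -> STOP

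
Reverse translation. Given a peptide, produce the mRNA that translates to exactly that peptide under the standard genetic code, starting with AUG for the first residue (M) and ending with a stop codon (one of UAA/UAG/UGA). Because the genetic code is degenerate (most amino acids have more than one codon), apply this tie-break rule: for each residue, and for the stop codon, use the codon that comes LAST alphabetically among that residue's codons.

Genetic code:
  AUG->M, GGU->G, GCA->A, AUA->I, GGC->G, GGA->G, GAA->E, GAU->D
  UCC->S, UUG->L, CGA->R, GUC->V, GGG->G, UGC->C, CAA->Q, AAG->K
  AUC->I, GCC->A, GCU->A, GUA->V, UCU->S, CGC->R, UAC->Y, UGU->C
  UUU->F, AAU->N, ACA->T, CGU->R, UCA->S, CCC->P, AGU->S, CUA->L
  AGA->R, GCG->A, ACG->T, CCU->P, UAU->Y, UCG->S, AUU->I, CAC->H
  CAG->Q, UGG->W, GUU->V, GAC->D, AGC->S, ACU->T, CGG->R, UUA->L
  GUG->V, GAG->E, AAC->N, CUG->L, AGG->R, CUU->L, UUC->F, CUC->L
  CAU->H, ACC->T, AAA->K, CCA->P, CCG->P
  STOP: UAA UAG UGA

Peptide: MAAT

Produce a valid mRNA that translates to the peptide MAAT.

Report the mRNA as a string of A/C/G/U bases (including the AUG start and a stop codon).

Answer: mRNA: AUGGCUGCUACUUGA

Derivation:
residue 1: M -> AUG (start codon)
residue 2: A codons sorted = GCA,GCC,GCG,GCU -> pick last = GCU
residue 3: A codons sorted = GCA,GCC,GCG,GCU -> pick last = GCU
residue 4: T codons sorted = ACA,ACC,ACG,ACU -> pick last = ACU
terminator: stop codons sorted = UAA,UAG,UGA -> pick last = UGA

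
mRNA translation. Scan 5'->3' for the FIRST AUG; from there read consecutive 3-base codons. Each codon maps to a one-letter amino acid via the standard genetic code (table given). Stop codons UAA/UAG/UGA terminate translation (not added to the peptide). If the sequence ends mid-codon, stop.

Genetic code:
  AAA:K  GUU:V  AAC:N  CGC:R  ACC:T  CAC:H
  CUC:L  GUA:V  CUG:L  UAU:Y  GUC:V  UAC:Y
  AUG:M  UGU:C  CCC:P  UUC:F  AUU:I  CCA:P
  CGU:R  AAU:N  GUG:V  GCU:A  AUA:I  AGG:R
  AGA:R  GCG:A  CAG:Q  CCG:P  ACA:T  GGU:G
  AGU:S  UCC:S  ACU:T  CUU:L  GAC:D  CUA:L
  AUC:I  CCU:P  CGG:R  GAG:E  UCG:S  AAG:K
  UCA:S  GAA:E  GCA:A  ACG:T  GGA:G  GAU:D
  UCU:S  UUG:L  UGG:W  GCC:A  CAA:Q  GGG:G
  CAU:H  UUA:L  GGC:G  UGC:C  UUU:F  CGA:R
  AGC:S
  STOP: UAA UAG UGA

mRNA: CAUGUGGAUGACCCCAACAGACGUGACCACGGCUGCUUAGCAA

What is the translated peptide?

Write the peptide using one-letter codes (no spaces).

start AUG at pos 1
pos 1: AUG -> M; peptide=M
pos 4: UGG -> W; peptide=MW
pos 7: AUG -> M; peptide=MWM
pos 10: ACC -> T; peptide=MWMT
pos 13: CCA -> P; peptide=MWMTP
pos 16: ACA -> T; peptide=MWMTPT
pos 19: GAC -> D; peptide=MWMTPTD
pos 22: GUG -> V; peptide=MWMTPTDV
pos 25: ACC -> T; peptide=MWMTPTDVT
pos 28: ACG -> T; peptide=MWMTPTDVTT
pos 31: GCU -> A; peptide=MWMTPTDVTTA
pos 34: GCU -> A; peptide=MWMTPTDVTTAA
pos 37: UAG -> STOP

Answer: MWMTPTDVTTAA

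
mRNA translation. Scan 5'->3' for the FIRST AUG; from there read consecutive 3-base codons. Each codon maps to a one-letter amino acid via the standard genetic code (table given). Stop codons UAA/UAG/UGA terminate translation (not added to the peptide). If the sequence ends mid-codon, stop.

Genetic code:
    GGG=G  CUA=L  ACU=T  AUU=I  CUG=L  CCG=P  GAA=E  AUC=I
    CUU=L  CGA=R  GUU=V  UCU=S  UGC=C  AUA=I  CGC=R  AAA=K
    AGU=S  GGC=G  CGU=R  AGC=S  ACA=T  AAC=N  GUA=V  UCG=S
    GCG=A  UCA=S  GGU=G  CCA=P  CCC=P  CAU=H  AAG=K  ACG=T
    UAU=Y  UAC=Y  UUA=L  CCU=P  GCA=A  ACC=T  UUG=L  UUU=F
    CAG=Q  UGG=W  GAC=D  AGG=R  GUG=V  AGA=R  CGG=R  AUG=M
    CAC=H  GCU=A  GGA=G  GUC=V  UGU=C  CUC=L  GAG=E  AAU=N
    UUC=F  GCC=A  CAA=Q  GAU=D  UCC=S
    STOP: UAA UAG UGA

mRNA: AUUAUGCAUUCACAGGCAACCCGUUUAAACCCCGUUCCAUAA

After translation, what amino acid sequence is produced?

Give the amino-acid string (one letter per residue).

start AUG at pos 3
pos 3: AUG -> M; peptide=M
pos 6: CAU -> H; peptide=MH
pos 9: UCA -> S; peptide=MHS
pos 12: CAG -> Q; peptide=MHSQ
pos 15: GCA -> A; peptide=MHSQA
pos 18: ACC -> T; peptide=MHSQAT
pos 21: CGU -> R; peptide=MHSQATR
pos 24: UUA -> L; peptide=MHSQATRL
pos 27: AAC -> N; peptide=MHSQATRLN
pos 30: CCC -> P; peptide=MHSQATRLNP
pos 33: GUU -> V; peptide=MHSQATRLNPV
pos 36: CCA -> P; peptide=MHSQATRLNPVP
pos 39: UAA -> STOP

Answer: MHSQATRLNPVP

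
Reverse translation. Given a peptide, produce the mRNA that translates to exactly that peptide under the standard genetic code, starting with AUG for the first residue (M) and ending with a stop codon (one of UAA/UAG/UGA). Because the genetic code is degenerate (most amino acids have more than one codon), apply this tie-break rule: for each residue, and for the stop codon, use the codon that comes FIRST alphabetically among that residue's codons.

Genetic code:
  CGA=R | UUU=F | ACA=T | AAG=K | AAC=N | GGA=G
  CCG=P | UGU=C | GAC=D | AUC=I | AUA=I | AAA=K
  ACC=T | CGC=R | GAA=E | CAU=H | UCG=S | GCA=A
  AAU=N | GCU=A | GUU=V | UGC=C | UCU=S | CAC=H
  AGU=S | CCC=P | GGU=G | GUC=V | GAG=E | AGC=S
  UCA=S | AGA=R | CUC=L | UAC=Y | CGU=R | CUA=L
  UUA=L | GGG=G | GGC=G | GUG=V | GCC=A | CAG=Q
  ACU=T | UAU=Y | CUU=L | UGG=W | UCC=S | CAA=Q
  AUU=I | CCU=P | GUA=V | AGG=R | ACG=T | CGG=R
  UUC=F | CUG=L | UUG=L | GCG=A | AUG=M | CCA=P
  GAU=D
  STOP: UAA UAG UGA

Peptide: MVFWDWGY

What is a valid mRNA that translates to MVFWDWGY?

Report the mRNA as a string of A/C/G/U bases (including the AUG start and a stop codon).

Answer: mRNA: AUGGUAUUCUGGGACUGGGGAUACUAA

Derivation:
residue 1: M -> AUG (start codon)
residue 2: V codons sorted = GUA,GUC,GUG,GUU -> pick first = GUA
residue 3: F codons sorted = UUC,UUU -> pick first = UUC
residue 4: W -> UGG (only codon)
residue 5: D codons sorted = GAC,GAU -> pick first = GAC
residue 6: W -> UGG (only codon)
residue 7: G codons sorted = GGA,GGC,GGG,GGU -> pick first = GGA
residue 8: Y codons sorted = UAC,UAU -> pick first = UAC
terminator: stop codons sorted = UAA,UAG,UGA -> pick first = UAA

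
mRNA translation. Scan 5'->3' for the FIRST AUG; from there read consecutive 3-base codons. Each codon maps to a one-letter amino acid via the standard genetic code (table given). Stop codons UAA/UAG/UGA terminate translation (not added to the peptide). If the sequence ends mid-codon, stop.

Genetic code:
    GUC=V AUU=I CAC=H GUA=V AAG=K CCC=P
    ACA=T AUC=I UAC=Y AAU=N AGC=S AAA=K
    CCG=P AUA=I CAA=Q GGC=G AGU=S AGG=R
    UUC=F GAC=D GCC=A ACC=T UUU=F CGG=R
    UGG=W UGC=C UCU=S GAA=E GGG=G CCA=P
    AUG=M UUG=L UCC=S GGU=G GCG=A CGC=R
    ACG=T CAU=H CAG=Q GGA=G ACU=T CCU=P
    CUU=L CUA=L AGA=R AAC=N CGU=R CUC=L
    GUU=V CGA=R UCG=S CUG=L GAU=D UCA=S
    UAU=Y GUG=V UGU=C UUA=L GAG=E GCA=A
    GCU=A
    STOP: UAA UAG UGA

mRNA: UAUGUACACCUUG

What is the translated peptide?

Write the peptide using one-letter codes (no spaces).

start AUG at pos 1
pos 1: AUG -> M; peptide=M
pos 4: UAC -> Y; peptide=MY
pos 7: ACC -> T; peptide=MYT
pos 10: UUG -> L; peptide=MYTL
pos 13: only 0 nt remain (<3), stop (end of mRNA)

Answer: MYTL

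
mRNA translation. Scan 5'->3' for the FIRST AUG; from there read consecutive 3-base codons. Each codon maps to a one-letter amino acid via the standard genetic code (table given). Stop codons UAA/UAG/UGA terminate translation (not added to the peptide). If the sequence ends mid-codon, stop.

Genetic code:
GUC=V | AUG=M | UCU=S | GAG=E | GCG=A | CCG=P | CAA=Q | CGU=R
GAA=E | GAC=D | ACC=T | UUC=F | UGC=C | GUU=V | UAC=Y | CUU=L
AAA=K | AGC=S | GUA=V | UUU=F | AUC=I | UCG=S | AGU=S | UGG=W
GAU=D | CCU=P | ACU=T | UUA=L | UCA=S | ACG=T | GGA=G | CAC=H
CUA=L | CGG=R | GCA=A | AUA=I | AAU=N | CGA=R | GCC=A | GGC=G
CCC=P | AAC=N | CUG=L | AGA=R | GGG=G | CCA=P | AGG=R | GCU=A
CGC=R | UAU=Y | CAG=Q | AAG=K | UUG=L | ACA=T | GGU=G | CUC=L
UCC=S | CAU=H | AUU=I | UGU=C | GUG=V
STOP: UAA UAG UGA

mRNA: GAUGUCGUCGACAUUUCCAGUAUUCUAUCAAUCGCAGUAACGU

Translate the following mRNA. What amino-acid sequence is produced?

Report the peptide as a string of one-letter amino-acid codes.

start AUG at pos 1
pos 1: AUG -> M; peptide=M
pos 4: UCG -> S; peptide=MS
pos 7: UCG -> S; peptide=MSS
pos 10: ACA -> T; peptide=MSST
pos 13: UUU -> F; peptide=MSSTF
pos 16: CCA -> P; peptide=MSSTFP
pos 19: GUA -> V; peptide=MSSTFPV
pos 22: UUC -> F; peptide=MSSTFPVF
pos 25: UAU -> Y; peptide=MSSTFPVFY
pos 28: CAA -> Q; peptide=MSSTFPVFYQ
pos 31: UCG -> S; peptide=MSSTFPVFYQS
pos 34: CAG -> Q; peptide=MSSTFPVFYQSQ
pos 37: UAA -> STOP

Answer: MSSTFPVFYQSQ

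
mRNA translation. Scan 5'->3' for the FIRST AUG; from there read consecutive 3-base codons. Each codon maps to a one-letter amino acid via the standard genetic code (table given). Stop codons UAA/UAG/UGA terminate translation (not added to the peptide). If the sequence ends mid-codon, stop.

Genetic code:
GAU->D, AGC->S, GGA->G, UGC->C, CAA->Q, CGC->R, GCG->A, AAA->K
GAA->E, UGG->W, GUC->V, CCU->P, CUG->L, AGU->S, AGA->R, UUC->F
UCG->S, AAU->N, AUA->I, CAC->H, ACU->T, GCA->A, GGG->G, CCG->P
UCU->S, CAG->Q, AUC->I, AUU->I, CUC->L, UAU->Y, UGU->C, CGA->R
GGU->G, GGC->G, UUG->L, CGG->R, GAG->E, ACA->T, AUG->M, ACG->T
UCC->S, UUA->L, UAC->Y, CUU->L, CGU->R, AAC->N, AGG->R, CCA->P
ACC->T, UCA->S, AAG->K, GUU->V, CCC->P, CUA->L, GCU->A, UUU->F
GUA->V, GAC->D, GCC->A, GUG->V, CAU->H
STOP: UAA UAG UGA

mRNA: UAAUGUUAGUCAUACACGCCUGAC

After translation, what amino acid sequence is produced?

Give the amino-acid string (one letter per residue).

Answer: MLVIHA

Derivation:
start AUG at pos 2
pos 2: AUG -> M; peptide=M
pos 5: UUA -> L; peptide=ML
pos 8: GUC -> V; peptide=MLV
pos 11: AUA -> I; peptide=MLVI
pos 14: CAC -> H; peptide=MLVIH
pos 17: GCC -> A; peptide=MLVIHA
pos 20: UGA -> STOP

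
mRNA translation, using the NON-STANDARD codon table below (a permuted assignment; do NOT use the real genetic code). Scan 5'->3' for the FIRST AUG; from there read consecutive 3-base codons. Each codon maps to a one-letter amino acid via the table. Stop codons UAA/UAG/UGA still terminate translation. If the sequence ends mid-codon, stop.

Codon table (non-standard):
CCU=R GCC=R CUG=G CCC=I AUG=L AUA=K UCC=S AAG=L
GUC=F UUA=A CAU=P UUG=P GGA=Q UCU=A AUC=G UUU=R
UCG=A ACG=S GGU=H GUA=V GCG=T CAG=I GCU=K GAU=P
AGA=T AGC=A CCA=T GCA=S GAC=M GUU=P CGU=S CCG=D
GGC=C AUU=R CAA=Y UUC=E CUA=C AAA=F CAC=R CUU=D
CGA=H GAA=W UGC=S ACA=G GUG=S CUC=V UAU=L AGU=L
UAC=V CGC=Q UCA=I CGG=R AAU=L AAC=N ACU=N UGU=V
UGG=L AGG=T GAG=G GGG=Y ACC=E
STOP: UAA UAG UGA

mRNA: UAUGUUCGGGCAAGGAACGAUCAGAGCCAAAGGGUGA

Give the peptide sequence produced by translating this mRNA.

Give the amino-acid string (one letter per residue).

start AUG at pos 1
pos 1: AUG -> L; peptide=L
pos 4: UUC -> E; peptide=LE
pos 7: GGG -> Y; peptide=LEY
pos 10: CAA -> Y; peptide=LEYY
pos 13: GGA -> Q; peptide=LEYYQ
pos 16: ACG -> S; peptide=LEYYQS
pos 19: AUC -> G; peptide=LEYYQSG
pos 22: AGA -> T; peptide=LEYYQSGT
pos 25: GCC -> R; peptide=LEYYQSGTR
pos 28: AAA -> F; peptide=LEYYQSGTRF
pos 31: GGG -> Y; peptide=LEYYQSGTRFY
pos 34: UGA -> STOP

Answer: LEYYQSGTRFY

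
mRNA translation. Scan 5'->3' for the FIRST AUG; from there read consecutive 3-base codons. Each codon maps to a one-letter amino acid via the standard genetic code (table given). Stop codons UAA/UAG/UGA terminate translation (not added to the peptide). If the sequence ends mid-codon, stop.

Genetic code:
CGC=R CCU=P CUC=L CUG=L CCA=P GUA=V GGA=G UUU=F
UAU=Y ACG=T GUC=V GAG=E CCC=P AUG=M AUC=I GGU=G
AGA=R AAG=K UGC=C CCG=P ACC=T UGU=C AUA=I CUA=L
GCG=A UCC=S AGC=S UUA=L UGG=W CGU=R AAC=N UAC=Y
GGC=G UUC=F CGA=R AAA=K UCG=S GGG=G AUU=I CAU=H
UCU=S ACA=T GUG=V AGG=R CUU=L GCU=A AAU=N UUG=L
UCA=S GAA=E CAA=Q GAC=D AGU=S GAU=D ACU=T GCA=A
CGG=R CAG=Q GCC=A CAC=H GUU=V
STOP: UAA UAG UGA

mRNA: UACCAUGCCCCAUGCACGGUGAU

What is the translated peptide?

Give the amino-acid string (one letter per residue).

start AUG at pos 4
pos 4: AUG -> M; peptide=M
pos 7: CCC -> P; peptide=MP
pos 10: CAU -> H; peptide=MPH
pos 13: GCA -> A; peptide=MPHA
pos 16: CGG -> R; peptide=MPHAR
pos 19: UGA -> STOP

Answer: MPHAR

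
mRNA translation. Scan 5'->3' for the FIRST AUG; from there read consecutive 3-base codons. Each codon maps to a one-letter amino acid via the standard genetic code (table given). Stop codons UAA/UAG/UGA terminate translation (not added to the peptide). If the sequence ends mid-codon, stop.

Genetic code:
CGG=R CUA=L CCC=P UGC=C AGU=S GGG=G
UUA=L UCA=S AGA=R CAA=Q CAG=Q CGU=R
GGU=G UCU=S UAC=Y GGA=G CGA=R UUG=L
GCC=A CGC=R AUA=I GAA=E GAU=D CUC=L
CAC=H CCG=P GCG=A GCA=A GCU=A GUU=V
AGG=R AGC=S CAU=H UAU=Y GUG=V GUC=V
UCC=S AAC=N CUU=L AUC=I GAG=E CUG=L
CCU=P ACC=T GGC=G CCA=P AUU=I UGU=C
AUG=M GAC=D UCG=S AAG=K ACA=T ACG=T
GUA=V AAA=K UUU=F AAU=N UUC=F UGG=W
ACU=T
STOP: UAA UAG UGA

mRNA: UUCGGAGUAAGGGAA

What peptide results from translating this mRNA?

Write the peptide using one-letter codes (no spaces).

no AUG start codon found

Answer: (empty: no AUG start codon)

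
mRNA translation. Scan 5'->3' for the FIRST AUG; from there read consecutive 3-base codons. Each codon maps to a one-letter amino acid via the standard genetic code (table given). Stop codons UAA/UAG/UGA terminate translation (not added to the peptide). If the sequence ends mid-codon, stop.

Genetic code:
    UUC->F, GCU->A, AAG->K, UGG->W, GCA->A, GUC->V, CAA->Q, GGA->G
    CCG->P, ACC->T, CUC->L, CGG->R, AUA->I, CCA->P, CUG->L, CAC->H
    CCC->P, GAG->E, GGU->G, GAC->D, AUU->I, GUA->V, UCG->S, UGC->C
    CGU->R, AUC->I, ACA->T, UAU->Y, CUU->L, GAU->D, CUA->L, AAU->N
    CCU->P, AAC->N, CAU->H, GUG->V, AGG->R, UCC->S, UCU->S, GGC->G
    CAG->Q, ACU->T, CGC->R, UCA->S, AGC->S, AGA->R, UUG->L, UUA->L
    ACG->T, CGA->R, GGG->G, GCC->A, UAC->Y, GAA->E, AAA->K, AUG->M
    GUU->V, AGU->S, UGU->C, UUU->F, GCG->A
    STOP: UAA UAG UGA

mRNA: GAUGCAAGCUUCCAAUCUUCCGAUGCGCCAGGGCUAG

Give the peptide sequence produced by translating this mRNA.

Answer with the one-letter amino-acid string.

Answer: MQASNLPMRQG

Derivation:
start AUG at pos 1
pos 1: AUG -> M; peptide=M
pos 4: CAA -> Q; peptide=MQ
pos 7: GCU -> A; peptide=MQA
pos 10: UCC -> S; peptide=MQAS
pos 13: AAU -> N; peptide=MQASN
pos 16: CUU -> L; peptide=MQASNL
pos 19: CCG -> P; peptide=MQASNLP
pos 22: AUG -> M; peptide=MQASNLPM
pos 25: CGC -> R; peptide=MQASNLPMR
pos 28: CAG -> Q; peptide=MQASNLPMRQ
pos 31: GGC -> G; peptide=MQASNLPMRQG
pos 34: UAG -> STOP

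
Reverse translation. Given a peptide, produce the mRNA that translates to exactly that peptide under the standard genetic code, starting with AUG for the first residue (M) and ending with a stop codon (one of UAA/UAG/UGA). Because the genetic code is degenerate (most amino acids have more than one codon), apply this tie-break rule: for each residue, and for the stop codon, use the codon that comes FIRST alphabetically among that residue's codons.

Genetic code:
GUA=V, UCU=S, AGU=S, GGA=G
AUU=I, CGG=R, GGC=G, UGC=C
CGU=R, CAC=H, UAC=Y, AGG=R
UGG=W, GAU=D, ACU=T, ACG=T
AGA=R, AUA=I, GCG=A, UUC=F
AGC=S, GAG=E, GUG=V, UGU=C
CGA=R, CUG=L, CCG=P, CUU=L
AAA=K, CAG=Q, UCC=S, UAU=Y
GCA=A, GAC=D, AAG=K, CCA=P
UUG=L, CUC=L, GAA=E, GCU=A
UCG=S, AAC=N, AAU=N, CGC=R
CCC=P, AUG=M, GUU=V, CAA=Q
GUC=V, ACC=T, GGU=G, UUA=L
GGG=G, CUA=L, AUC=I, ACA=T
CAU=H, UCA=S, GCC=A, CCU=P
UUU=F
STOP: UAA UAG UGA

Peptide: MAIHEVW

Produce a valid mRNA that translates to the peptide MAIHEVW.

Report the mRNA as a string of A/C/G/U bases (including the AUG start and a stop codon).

Answer: mRNA: AUGGCAAUACACGAAGUAUGGUAA

Derivation:
residue 1: M -> AUG (start codon)
residue 2: A codons sorted = GCA,GCC,GCG,GCU -> pick first = GCA
residue 3: I codons sorted = AUA,AUC,AUU -> pick first = AUA
residue 4: H codons sorted = CAC,CAU -> pick first = CAC
residue 5: E codons sorted = GAA,GAG -> pick first = GAA
residue 6: V codons sorted = GUA,GUC,GUG,GUU -> pick first = GUA
residue 7: W -> UGG (only codon)
terminator: stop codons sorted = UAA,UAG,UGA -> pick first = UAA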